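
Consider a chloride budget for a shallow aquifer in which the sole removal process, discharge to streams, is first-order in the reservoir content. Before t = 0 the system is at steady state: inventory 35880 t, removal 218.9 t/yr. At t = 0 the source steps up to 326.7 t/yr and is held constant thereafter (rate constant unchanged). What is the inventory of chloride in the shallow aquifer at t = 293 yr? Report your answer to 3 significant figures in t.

50600 t

The sink rate constant is k = F₀/M₀ = 218.9/35880 = 0.006101 yr⁻¹.
Solving dM/dt = F₁ − kM with M(0) = M₀ gives M(t) = F₁/k + (M₀ − F₁/k)·e^(−kt).
F₁/k = 326.7/0.006101 = 53550 t; kt = 0.006101 × 293 = 1.788, e^(−kt) = 0.1674.
M(293) = 53550 + (35880 − 53550) × 0.1674 = 53550 − 2957 = 50592 t.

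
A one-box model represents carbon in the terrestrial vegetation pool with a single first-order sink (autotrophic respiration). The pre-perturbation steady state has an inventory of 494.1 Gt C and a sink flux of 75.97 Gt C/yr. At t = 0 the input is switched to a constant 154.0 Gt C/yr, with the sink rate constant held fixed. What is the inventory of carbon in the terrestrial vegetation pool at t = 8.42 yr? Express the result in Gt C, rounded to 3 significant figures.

863 Gt C

Residence time τ = M₀/F₀ = 6.504 yr. The eventual steady state is M_∞ = M₀·(F₁/F₀) = 494.1 × 154.0/75.97 = 1001.6 Gt C.
The anomaly ΔM(t) = M(t) − M_∞ decays as ΔM₀·e^(−t/τ) with ΔM₀ = 494.1 − 1001.6 = −507.5 Gt C.
At t = 8.42 yr, e^(−t/τ) = e^(−1.295) = 0.2740, so ΔM = −139.1 Gt C and M = 1001.6 − 139.1 = 862.54 Gt C.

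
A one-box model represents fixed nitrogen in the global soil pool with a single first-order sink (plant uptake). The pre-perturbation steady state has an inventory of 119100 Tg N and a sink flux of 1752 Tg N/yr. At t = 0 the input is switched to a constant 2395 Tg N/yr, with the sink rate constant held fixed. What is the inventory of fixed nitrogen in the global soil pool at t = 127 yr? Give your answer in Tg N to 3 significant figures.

The sink rate constant is k = F₀/M₀ = 1752/119100 = 0.01471 yr⁻¹.
Solving dM/dt = F₁ − kM with M(0) = M₀ gives M(t) = F₁/k + (M₀ − F₁/k)·e^(−kt).
F₁/k = 2395/0.01471 = 162810 Tg N; kt = 0.01471 × 127 = 1.868, e^(−kt) = 0.1544.
M(127) = 162810 + (119100 − 162810) × 0.1544 = 162810 − 6749 = 156060 Tg N.

156000 Tg N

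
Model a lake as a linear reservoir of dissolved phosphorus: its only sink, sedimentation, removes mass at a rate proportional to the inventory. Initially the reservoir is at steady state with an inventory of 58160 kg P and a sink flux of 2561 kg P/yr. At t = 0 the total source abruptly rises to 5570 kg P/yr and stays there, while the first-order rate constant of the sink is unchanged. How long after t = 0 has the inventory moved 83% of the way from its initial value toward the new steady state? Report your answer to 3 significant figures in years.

τ = M₀/F₀ = 58160/2561 = 22.71 yr.
The remaining gap fraction is e^(−t/τ); 83% covered ⇒ e^(−t/τ) = 0.170.
t = −τ ln(0.170) = 22.71 × 1.772 = 40.24 yr.

40.2 yr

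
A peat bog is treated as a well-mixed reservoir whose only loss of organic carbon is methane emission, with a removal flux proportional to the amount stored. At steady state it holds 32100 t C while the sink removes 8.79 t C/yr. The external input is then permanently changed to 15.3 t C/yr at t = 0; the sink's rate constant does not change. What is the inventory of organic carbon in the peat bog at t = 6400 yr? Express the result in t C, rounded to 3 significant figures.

51800 t C

The sink rate constant is k = F₀/M₀ = 8.79/32100 = 0.0002738 yr⁻¹.
Solving dM/dt = F₁ − kM with M(0) = M₀ gives M(t) = F₁/k + (M₀ − F₁/k)·e^(−kt).
F₁/k = 15.3/0.0002738 = 55874 t C; kt = 0.0002738 × 6400 = 1.753, e^(−kt) = 0.1733.
M(6400) = 55874 + (32100 − 55874) × 0.1733 = 55874 − 4121 = 51753 t C.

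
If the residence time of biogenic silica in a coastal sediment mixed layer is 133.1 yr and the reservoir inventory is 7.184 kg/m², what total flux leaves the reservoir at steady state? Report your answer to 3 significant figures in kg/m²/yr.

F = M / τ = 7.184 / 133.1 = 0.05397 kg/m²/yr.

0.0540 kg/m²/yr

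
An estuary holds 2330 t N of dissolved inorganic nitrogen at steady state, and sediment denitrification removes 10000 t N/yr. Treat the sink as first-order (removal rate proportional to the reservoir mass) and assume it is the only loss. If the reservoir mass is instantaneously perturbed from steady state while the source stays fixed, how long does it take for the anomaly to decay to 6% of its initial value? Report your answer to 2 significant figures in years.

0.66 yr

For a linear reservoir the anomaly decays as exp(−t/τ) with τ = M/F = 2330/10000 = 0.2330 yr.
exp(−t/τ) = 0.06 ⇒ t = −τ ln(0.06) = 0.2330 × 2.813 = 0.6555 yr.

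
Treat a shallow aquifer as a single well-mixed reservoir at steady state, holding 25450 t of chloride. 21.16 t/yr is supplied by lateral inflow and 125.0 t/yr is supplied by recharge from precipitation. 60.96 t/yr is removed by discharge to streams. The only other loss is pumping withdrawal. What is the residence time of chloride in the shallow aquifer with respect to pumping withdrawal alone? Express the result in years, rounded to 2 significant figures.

300 yr

At steady state ΣF_in = ΣF_out.
ΣF_in = 21.16 + 125.0 = 146.16 t/yr.
Pumping withdrawal flux = ΣF_in − (60.96) = 146.16 − 60.96 = 85.20 t/yr.
τ = M / F = 25450 / 85.20 = 298.7 yr.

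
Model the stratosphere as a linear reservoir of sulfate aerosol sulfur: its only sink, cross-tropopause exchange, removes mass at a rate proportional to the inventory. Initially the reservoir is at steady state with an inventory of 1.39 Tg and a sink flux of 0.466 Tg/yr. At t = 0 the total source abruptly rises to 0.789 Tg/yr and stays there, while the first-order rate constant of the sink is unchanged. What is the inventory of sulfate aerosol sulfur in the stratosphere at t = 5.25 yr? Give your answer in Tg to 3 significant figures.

2.19 Tg

τ = M₀/F₀ = 1.39/0.466 = 2.983 yr; rate constant k = 1/τ.
New steady state M_∞ = F₁/k = F₁·τ = 0.789 × 2.983 = 2.3535 Tg.
M(t) = M_∞ + (M₀ − M_∞)·e^(−t/τ); t/τ = 5.25/2.983 = 1.760, so e^(−t/τ) = 0.1720.
M(t) = 2.3535 − 0.9635 × 0.1720 = 2.1877 Tg.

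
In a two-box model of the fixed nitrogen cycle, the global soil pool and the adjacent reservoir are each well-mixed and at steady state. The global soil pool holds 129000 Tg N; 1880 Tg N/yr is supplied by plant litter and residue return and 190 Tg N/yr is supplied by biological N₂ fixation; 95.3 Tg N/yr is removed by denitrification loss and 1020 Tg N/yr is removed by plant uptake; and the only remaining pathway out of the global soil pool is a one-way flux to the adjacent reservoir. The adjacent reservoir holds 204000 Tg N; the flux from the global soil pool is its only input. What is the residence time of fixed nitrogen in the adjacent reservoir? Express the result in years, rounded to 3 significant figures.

Balance the global soil pool: ΣF_in = 1880 + 190 = 2070.0 Tg N/yr.
Flux to the adjacent reservoir = ΣF_in − (95.3 + 1020) = 954.70 Tg N/yr.
At steady state the output of the adjacent reservoir equals its input, 954.70 Tg N/yr.
τ = M / F = 204000 / 954.70 = 213.7 yr.

214 yr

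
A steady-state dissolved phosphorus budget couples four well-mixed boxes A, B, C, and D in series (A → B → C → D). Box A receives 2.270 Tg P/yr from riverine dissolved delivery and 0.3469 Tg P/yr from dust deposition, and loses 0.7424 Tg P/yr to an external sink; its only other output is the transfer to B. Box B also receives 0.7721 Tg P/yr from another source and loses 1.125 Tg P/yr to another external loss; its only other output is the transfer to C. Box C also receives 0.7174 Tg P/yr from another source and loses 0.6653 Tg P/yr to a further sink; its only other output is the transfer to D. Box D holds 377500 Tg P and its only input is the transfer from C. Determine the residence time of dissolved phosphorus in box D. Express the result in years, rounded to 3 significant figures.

240000 yr

Box A: F(A→B) = (2.270 + 0.3469) − 0.7424 = 1.8745 Tg P/yr.
Box B: F(B→C) = (1.8745 + 0.7721) − 1.125 = 1.5216 Tg P/yr.
Box C: F(C→D) = (1.5216 + 0.7174) − 0.6653 = 1.5737 Tg P/yr.
Box D throughput = its input = 1.5737 Tg P/yr; τ = 377500 / 1.5737 = 239900 yr.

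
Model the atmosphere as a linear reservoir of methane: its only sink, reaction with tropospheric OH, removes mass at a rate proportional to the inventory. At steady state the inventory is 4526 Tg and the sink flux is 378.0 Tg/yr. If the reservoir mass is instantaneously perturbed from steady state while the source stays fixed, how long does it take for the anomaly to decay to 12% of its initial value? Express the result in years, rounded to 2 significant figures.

For a linear reservoir the anomaly decays as exp(−t/τ) with τ = M/F = 4526/378.0 = 11.97 yr.
exp(−t/τ) = 0.12 ⇒ t = −τ ln(0.12) = 11.97 × 2.120 = 25.39 yr.

25 yr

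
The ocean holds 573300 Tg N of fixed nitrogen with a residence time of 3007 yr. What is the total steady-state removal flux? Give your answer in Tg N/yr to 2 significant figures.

F = M / τ = 573300 / 3007 = 190.7 Tg N/yr.

190 Tg N/yr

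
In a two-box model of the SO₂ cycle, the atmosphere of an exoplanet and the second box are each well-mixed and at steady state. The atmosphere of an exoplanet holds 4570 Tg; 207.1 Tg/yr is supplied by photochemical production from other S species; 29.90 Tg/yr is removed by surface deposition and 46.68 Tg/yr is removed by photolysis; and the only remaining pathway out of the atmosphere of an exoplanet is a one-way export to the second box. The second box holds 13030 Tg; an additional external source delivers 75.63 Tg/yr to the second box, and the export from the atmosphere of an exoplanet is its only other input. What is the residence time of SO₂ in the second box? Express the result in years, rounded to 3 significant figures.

Balance the atmosphere of an exoplanet: ΣF_in = 207.10 Tg/yr.
Export to the second box = ΣF_in − (29.90 + 46.68) = 130.52 Tg/yr.
Total input to the second box = 130.52 + 75.63 = 206.15 Tg/yr; at steady state this equals its total output.
τ = M / F = 13030 / 206.15 = 63.21 yr.

63.2 yr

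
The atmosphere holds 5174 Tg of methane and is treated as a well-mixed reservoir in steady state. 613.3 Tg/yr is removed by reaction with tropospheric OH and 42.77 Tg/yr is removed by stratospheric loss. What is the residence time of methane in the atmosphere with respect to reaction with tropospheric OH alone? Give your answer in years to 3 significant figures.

Residence time with respect to a single sink: τ = M / F_sink.
τ = 5174 / 613.3 = 8.436 yr.

8.44 yr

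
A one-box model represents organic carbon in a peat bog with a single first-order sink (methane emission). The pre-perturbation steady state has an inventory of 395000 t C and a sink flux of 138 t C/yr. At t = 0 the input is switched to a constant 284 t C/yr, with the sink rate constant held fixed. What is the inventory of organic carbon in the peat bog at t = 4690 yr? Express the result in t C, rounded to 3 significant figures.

732000 t C

Residence time τ = M₀/F₀ = 2862 yr. The eventual steady state is M_∞ = M₀·(F₁/F₀) = 395000 × 284/138 = 812900 t C.
The anomaly ΔM(t) = M(t) − M_∞ decays as ΔM₀·e^(−t/τ) with ΔM₀ = 395000 − 812900 = −417900 t C.
At t = 4690 yr, e^(−t/τ) = e^(−1.639) = 0.1943, so ΔM = −81180 t C and M = 812900 − 81180 = 731720 t C.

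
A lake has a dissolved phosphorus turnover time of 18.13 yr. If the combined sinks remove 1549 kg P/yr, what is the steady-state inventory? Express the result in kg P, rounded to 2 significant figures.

28000 kg P

τ = M/F ⇒ M = τ × F = 18.13 × 1549 = 28080 kg P.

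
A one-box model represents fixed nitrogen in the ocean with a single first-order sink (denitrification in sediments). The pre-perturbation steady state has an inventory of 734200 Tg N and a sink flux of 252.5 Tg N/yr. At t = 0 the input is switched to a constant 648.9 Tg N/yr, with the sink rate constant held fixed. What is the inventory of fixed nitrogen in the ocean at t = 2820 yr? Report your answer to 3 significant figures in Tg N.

1.45×10^6 Tg N

The sink rate constant is k = F₀/M₀ = 252.5/734200 = 0.0003439 yr⁻¹.
Solving dM/dt = F₁ − kM with M(0) = M₀ gives M(t) = F₁/k + (M₀ − F₁/k)·e^(−kt).
F₁/k = 648.9/0.0003439 = 1.8868×10^6 Tg N; kt = 0.0003439 × 2820 = 0.9698, e^(−kt) = 0.3791.
M(2820) = 1.8868×10^6 + (734200 − 1.8868×10^6) × 0.3791 = 1.8868×10^6 − 437000 = 1.4498×10^6 Tg N.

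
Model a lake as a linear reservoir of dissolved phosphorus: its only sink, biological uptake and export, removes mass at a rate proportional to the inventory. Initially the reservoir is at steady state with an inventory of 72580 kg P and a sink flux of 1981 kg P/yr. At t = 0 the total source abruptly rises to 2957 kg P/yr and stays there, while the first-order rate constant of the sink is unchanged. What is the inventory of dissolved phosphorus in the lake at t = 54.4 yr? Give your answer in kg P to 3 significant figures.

Residence time τ = M₀/F₀ = 36.64 yr. The eventual steady state is M_∞ = M₀·(F₁/F₀) = 72580 × 2957/1981 = 108340 kg P.
The anomaly ΔM(t) = M(t) − M_∞ decays as ΔM₀·e^(−t/τ) with ΔM₀ = 72580 − 108340 = −35760 kg P.
At t = 54.4 yr, e^(−t/τ) = e^(−1.485) = 0.2265, so ΔM = −8101 kg P and M = 108340 − 8101 = 100240 kg P.

100000 kg P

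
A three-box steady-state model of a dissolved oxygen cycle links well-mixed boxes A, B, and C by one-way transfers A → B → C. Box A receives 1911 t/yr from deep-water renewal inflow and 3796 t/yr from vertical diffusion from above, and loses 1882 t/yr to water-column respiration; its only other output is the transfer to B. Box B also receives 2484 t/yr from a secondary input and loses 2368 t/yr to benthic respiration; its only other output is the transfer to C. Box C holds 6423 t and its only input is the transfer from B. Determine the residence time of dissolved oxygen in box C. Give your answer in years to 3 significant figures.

Box A: F(A→B) = (1911 + 3796) − 1882 = 3825.0 t/yr.
Box B: F(B→C) = (3825.0 + 2484) − 2368 = 3941.0 t/yr.
Box C throughput = its input = 3941.0 t/yr; τ = 6423 / 3941.0 = 1.630 yr.

1.63 yr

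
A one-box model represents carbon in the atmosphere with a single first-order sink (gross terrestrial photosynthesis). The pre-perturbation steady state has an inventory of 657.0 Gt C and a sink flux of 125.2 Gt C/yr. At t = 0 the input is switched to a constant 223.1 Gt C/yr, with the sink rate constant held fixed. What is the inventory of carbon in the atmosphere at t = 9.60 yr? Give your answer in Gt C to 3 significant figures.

1090 Gt C

The sink rate constant is k = F₀/M₀ = 125.2/657.0 = 0.1906 yr⁻¹.
Solving dM/dt = F₁ − kM with M(0) = M₀ gives M(t) = F₁/k + (M₀ − F₁/k)·e^(−kt).
F₁/k = 223.1/0.1906 = 1170.7 Gt C; kt = 0.1906 × 9.60 = 1.829, e^(−kt) = 0.1605.
M(9.60) = 1170.7 + (657.0 − 1170.7) × 0.1605 = 1170.7 − 82.46 = 1088.3 Gt C.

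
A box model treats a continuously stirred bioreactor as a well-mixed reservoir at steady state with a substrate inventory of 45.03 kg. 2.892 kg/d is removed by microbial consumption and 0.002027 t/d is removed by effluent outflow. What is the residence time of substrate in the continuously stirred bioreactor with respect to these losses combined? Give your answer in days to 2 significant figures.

9.2 d

Convert the effluent outflow flux: 0.002027 t/d = 2.027 kg/d.
Total removal = 2.892 + 2.027 = 4.9190 kg/d.
τ = M / ΣF_out = 45.03 / 4.9190 = 9.154 d.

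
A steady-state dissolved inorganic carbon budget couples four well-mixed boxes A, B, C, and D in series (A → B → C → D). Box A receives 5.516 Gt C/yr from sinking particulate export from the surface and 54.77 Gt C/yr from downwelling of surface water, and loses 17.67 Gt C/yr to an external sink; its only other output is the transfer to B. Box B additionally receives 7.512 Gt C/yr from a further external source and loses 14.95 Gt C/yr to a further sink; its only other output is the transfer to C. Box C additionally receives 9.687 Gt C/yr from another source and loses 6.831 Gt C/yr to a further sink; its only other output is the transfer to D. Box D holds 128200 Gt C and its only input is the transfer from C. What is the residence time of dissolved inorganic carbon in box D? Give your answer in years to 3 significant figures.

Box A: F(A→B) = (5.516 + 54.77) − 17.67 = 42.616 Gt C/yr.
Box B: F(B→C) = (42.616 + 7.512) − 14.95 = 35.178 Gt C/yr.
Box C: F(C→D) = (35.178 + 9.687) − 6.831 = 38.034 Gt C/yr.
Box D throughput = its input = 38.034 Gt C/yr; τ = 128200 / 38.034 = 3371 yr.

3370 yr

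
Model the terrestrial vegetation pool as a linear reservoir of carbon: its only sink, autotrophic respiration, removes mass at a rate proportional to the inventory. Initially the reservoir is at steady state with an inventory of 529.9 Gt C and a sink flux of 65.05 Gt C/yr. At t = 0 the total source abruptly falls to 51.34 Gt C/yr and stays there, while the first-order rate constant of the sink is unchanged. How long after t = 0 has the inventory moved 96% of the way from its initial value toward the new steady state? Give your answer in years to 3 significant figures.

26.2 yr

τ = M₀/F₀ = 529.9/65.05 = 8.146 yr.
The remaining gap fraction is e^(−t/τ); 96% covered ⇒ e^(−t/τ) = 0.0400.
t = −τ ln(0.0400) = 8.146 × 3.219 = 26.22 yr.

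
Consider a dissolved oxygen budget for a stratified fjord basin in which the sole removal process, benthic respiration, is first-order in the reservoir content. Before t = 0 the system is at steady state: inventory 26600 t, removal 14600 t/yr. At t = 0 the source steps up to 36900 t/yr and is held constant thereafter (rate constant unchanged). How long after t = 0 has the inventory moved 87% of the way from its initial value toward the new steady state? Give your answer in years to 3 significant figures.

3.72 yr

τ = M₀/F₀ = 26600/14600 = 1.822 yr.
The remaining gap fraction is e^(−t/τ); 87% covered ⇒ e^(−t/τ) = 0.130.
t = −τ ln(0.130) = 1.822 × 2.040 = 3.717 yr.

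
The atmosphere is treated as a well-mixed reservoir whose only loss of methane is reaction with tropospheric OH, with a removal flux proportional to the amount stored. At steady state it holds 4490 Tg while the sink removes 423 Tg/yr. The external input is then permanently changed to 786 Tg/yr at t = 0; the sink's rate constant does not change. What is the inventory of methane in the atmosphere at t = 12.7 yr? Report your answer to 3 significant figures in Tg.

7180 Tg

The sink rate constant is k = F₀/M₀ = 423/4490 = 0.09421 yr⁻¹.
Solving dM/dt = F₁ − kM with M(0) = M₀ gives M(t) = F₁/k + (M₀ − F₁/k)·e^(−kt).
F₁/k = 786/0.09421 = 8343.1 Tg; kt = 0.09421 × 12.7 = 1.196, e^(−kt) = 0.3023.
M(12.7) = 8343.1 + (4490 − 8343.1) × 0.3023 = 8343.1 − 1165 = 7178.5 Tg.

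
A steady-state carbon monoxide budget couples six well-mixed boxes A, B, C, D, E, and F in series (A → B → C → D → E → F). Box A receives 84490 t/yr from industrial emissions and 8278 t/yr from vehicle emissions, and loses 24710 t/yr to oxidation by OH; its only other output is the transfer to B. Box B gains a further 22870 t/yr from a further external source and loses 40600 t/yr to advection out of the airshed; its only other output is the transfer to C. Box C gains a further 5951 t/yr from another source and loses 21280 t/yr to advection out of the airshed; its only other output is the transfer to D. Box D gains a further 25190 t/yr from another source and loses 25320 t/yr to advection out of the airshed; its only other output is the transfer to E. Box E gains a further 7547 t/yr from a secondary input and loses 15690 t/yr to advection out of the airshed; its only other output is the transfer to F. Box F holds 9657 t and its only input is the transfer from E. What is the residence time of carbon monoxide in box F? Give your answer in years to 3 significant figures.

Box A: F(A→B) = (84490 + 8278) − 24710 = 68058 t/yr.
Box B: F(B→C) = (68058 + 22870) − 40600 = 50328 t/yr.
Box C: F(C→D) = (50328 + 5951) − 21280 = 34999 t/yr.
Box D: F(D→E) = (34999 + 25190) − 25320 = 34869 t/yr.
Box E: F(E→F) = (34869 + 7547) − 15690 = 26726 t/yr.
Box F throughput = its input = 26726 t/yr; τ = 9657 / 26726 = 0.3613 yr.

0.361 yr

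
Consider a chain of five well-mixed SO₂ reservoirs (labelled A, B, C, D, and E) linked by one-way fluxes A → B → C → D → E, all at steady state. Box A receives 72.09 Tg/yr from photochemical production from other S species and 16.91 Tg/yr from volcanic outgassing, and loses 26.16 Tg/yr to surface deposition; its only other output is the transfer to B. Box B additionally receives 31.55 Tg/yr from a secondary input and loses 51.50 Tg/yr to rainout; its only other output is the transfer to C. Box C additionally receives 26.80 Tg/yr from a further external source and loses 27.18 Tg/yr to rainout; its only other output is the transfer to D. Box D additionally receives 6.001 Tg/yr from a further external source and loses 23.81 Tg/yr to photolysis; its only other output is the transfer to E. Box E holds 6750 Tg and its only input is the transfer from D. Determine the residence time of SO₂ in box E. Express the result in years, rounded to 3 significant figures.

273 yr

Box A: F(A→B) = (72.09 + 16.91) − 26.16 = 62.840 Tg/yr.
Box B: F(B→C) = (62.840 + 31.55) − 51.50 = 42.890 Tg/yr.
Box C: F(C→D) = (42.890 + 26.80) − 27.18 = 42.510 Tg/yr.
Box D: F(D→E) = (42.510 + 6.001) − 23.81 = 24.701 Tg/yr.
Box E throughput = its input = 24.701 Tg/yr; τ = 6750 / 24.701 = 273.3 yr.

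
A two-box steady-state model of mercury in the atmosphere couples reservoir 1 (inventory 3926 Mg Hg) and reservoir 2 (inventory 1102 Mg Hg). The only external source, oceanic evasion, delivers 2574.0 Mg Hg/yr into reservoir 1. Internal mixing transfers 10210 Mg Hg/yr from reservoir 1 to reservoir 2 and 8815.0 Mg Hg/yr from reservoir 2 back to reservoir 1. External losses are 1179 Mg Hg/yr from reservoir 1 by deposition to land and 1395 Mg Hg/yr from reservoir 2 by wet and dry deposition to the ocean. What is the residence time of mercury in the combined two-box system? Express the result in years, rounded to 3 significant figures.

Residence time in the combined system uses the total inventory and the total *external* removal — internal exchanges between the two boxes cancel.
M_total = 3926 + 1102 = 5028.0 Mg Hg.
ΣF_external_out = 1179 + 1395 = 2574.0 Mg Hg/yr.
τ = M_total / ΣF_ext = 5028.0 / 2574.0 = 1.953 yr.

1.95 yr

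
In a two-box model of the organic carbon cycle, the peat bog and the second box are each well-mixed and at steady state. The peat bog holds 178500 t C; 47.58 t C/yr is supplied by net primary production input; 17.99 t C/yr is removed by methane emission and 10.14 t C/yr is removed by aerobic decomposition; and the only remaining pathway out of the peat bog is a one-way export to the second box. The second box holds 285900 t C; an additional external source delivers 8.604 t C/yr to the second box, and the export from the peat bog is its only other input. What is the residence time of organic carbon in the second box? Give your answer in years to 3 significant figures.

10200 yr

Balance the peat bog: ΣF_in = 47.580 t C/yr.
Export to the second box = ΣF_in − (17.99 + 10.14) = 19.450 t C/yr.
Total input to the second box = 19.450 + 8.604 = 28.054 t C/yr; at steady state this equals its total output.
τ = M / F = 285900 / 28.054 = 10190 yr.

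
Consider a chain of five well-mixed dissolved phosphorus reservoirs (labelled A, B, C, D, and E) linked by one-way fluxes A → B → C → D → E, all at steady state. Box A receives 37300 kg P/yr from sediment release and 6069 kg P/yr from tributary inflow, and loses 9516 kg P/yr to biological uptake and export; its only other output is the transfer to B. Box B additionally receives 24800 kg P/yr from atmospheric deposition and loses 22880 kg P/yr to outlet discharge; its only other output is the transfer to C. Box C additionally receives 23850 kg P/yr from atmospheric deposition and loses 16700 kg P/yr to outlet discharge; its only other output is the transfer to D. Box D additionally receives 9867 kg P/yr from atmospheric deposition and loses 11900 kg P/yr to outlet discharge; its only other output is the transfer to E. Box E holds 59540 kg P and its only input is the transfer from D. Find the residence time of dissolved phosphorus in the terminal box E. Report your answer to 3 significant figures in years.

Box A: F(A→B) = (37300 + 6069) − 9516 = 33853 kg P/yr.
Box B: F(B→C) = (33853 + 24800) − 22880 = 35773 kg P/yr.
Box C: F(C→D) = (35773 + 23850) − 16700 = 42923 kg P/yr.
Box D: F(D→E) = (42923 + 9867) − 11900 = 40890 kg P/yr.
Box E throughput = its input = 40890 kg P/yr; τ = 59540 / 40890 = 1.456 yr.

1.46 yr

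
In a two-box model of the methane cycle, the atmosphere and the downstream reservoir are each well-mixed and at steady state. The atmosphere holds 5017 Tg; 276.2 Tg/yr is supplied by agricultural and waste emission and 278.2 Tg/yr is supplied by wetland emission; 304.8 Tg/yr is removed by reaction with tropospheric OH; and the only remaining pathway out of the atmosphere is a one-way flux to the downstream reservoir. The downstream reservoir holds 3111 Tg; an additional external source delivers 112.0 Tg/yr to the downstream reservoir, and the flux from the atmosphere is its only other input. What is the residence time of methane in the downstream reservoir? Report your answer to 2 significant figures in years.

Balance the atmosphere: ΣF_in = 276.2 + 278.2 = 554.40 Tg/yr.
Flux to the downstream reservoir = ΣF_in − (304.8) = 249.60 Tg/yr.
Total input to the downstream reservoir = 249.60 + 112.0 = 361.60 Tg/yr; at steady state this equals its total output.
τ = M / F = 3111 / 361.60 = 8.603 yr.

8.6 yr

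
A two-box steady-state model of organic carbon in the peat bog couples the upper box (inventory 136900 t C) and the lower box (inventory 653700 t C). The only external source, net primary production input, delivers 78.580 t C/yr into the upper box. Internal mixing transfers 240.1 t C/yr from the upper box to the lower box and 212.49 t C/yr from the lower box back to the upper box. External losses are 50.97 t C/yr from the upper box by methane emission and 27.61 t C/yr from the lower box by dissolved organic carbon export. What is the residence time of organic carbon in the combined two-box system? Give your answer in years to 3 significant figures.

10100 yr

Treat the two boxes together as one reservoir: the mixing fluxes between them are internal recycling, so τ = ΣM / Σ(external losses).
M_total = 136900 + 653700 = 790600 t C.
ΣF_external_out = 50.97 + 27.61 = 78.580 t C/yr.
τ = M_total / ΣF_ext = 790600 / 78.580 = 10060 yr.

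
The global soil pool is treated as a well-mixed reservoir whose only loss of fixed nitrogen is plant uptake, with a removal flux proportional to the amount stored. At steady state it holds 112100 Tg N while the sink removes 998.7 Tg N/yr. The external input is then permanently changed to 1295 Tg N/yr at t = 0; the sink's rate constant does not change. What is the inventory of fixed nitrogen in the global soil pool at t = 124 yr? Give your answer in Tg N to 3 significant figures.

The sink rate constant is k = F₀/M₀ = 998.7/112100 = 0.008909 yr⁻¹.
Solving dM/dt = F₁ − kM with M(0) = M₀ gives M(t) = F₁/k + (M₀ − F₁/k)·e^(−kt).
F₁/k = 1295/0.008909 = 145360 Tg N; kt = 0.008909 × 124 = 1.105, e^(−kt) = 0.3313.
M(124) = 145360 + (112100 − 145360) × 0.3313 = 145360 − 11020 = 134340 Tg N.

134000 Tg N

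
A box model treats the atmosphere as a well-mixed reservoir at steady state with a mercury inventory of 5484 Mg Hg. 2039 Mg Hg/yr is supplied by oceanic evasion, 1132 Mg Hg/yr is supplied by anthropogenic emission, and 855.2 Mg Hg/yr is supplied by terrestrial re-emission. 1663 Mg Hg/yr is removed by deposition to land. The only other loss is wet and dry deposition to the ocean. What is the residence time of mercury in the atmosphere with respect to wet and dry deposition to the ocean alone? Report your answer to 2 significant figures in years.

At steady state ΣF_in = ΣF_out.
ΣF_in = 2039 + 1132 + 855.2 = 4026.2 Mg Hg/yr.
Wet and dry deposition to the ocean flux = ΣF_in − (1663) = 4026.2 − 1663 = 2363 Mg Hg/yr.
τ = M / F = 5484 / 2363 = 2.321 yr.

2.3 yr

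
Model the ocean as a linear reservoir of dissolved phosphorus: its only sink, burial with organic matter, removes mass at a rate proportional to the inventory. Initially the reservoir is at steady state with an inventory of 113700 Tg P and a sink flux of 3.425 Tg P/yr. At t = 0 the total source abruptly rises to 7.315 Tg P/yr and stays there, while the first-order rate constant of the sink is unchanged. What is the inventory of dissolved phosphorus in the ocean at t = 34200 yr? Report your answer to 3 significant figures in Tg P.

τ = M₀/F₀ = 113700/3.425 = 33200 yr; rate constant k = 1/τ.
New steady state M_∞ = F₁/k = F₁·τ = 7.315 × 33200 = 242840 Tg P.
M(t) = M_∞ + (M₀ − M_∞)·e^(−t/τ); t/τ = 34200/33200 = 1.030, so e^(−t/τ) = 0.3569.
M(t) = 242840 − 129100 × 0.3569 = 196740 Tg P.

197000 Tg P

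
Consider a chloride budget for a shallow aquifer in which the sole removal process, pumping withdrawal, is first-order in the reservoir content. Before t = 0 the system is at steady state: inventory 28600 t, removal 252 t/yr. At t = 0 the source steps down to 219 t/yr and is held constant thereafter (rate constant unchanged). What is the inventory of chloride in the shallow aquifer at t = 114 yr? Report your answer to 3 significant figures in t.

26200 t

Residence time τ = M₀/F₀ = 113.5 yr. The eventual steady state is M_∞ = M₀·(F₁/F₀) = 28600 × 219/252 = 24855 t.
The anomaly ΔM(t) = M(t) − M_∞ decays as ΔM₀·e^(−t/τ) with ΔM₀ = 28600 − 24855 = 3745 t.
At t = 114 yr, e^(−t/τ) = e^(−1.004) = 0.3662, so ΔM = 1372 t and M = 24855 + 1372 = 26226 t.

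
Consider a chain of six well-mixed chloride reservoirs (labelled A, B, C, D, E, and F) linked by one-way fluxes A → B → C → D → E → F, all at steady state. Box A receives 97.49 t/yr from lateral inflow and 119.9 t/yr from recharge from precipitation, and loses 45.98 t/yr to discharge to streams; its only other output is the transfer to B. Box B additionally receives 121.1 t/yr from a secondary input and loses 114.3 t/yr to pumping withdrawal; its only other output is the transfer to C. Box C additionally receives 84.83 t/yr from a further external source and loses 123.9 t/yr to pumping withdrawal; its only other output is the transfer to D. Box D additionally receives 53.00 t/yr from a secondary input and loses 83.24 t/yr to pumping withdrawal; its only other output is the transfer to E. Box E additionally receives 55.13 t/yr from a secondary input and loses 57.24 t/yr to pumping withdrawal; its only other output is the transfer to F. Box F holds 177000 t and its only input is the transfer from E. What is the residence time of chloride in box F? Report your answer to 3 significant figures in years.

Box A: F(A→B) = (97.49 + 119.9) − 45.98 = 171.41 t/yr.
Box B: F(B→C) = (171.41 + 121.1) − 114.3 = 178.21 t/yr.
Box C: F(C→D) = (178.21 + 84.83) − 123.9 = 139.14 t/yr.
Box D: F(D→E) = (139.14 + 53.00) − 83.24 = 108.90 t/yr.
Box E: F(E→F) = (108.90 + 55.13) − 57.24 = 106.79 t/yr.
Box F throughput = its input = 106.79 t/yr; τ = 177000 / 106.79 = 1657 yr.

1660 yr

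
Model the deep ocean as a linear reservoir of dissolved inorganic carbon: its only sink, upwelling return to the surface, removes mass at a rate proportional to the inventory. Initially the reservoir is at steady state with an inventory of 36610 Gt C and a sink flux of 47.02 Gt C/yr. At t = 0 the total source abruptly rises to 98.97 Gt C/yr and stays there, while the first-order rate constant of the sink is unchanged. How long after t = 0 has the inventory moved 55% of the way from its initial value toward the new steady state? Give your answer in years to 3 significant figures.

τ = M₀/F₀ = 36610/47.02 = 778.6 yr.
The remaining gap fraction is e^(−t/τ); 55% covered ⇒ e^(−t/τ) = 0.450.
t = −τ ln(0.450) = 778.6 × 0.7985 = 621.7 yr.

622 yr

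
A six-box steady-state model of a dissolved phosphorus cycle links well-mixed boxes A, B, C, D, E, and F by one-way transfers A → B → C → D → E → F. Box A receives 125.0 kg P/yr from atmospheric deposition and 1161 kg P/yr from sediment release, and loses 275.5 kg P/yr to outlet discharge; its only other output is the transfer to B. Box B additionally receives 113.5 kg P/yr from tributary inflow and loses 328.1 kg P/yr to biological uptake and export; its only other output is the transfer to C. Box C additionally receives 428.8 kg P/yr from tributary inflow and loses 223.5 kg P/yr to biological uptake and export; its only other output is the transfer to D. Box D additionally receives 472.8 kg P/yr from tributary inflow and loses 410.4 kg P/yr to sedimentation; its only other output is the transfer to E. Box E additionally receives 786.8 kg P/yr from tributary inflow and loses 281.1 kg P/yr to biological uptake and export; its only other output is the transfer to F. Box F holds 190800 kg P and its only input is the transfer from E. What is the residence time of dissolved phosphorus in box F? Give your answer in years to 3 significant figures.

122 yr

Box A: F(A→B) = (125.0 + 1161) − 275.5 = 1010.5 kg P/yr.
Box B: F(B→C) = (1010.5 + 113.5) − 328.1 = 795.90 kg P/yr.
Box C: F(C→D) = (795.90 + 428.8) − 223.5 = 1001.2 kg P/yr.
Box D: F(D→E) = (1001.2 + 472.8) − 410.4 = 1063.6 kg P/yr.
Box E: F(E→F) = (1063.6 + 786.8) − 281.1 = 1569.3 kg P/yr.
Box F throughput = its input = 1569.3 kg P/yr; τ = 190800 / 1569.3 = 121.6 yr.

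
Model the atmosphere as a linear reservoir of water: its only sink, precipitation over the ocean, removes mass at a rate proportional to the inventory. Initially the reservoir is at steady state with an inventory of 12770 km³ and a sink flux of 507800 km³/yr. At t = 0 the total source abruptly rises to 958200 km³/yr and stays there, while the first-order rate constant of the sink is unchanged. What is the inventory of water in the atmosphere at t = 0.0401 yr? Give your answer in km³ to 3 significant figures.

21800 km³

τ = M₀/F₀ = 12770/507800 = 0.02515 yr; rate constant k = 1/τ.
New steady state M_∞ = F₁/k = F₁·τ = 958200 × 0.02515 = 24097 km³.
M(t) = M_∞ + (M₀ − M_∞)·e^(−t/τ); t/τ = 0.0401/0.02515 = 1.595, so e^(−t/τ) = 0.2030.
M(t) = 24097 − 11330 × 0.2030 = 21797 km³.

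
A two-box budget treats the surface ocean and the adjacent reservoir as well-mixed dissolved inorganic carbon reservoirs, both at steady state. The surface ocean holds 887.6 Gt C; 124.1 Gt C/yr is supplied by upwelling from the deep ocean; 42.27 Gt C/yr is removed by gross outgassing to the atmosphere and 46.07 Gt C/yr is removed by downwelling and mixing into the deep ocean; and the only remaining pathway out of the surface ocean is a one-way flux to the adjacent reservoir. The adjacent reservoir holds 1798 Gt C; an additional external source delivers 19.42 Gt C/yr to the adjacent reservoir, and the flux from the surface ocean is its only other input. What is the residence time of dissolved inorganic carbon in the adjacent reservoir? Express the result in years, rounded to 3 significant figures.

32.6 yr

Balance the surface ocean: ΣF_in = 124.10 Gt C/yr.
Flux to the adjacent reservoir = ΣF_in − (42.27 + 46.07) = 35.760 Gt C/yr.
Total input to the adjacent reservoir = 35.760 + 19.42 = 55.180 Gt C/yr; at steady state this equals its total output.
τ = M / F = 1798 / 55.180 = 32.58 yr.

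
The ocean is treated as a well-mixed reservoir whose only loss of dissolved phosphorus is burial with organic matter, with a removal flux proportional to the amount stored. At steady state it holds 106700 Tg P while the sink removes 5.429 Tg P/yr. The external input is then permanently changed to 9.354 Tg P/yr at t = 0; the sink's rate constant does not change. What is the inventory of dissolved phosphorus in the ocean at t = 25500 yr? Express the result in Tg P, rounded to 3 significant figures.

The sink rate constant is k = F₀/M₀ = 5.429/106700 = 5.088×10^-5 yr⁻¹.
Solving dM/dt = F₁ − kM with M(0) = M₀ gives M(t) = F₁/k + (M₀ − F₁/k)·e^(−kt).
F₁/k = 9.354/5.088×10^-5 = 183840 Tg P; kt = 5.088×10^-5 × 25500 = 1.297, e^(−kt) = 0.2732.
M(25500) = 183840 + (106700 − 183840) × 0.2732 = 183840 − 21080 = 162760 Tg P.

163000 Tg P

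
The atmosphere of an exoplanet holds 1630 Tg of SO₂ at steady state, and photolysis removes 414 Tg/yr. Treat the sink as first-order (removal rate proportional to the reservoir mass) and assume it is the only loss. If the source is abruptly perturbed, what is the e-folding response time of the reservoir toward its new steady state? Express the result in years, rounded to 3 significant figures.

For a linear reservoir the response time equals the residence time τ = M/F.
τ = 1630 / 414 = 3.937 yr.

3.94 yr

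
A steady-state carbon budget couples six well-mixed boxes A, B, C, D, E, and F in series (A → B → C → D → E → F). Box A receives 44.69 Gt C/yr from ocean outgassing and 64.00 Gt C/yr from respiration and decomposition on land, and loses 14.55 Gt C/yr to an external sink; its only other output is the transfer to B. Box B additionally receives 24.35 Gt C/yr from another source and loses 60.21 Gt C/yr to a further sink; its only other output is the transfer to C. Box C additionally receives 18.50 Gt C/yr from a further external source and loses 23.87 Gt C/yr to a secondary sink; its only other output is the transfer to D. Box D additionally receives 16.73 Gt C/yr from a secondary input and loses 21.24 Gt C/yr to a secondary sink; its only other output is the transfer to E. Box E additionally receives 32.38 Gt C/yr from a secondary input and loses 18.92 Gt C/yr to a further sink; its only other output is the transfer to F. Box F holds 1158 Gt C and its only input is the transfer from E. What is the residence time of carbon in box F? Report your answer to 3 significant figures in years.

18.7 yr

Box A: F(A→B) = (44.69 + 64.00) − 14.55 = 94.140 Gt C/yr.
Box B: F(B→C) = (94.140 + 24.35) − 60.21 = 58.280 Gt C/yr.
Box C: F(C→D) = (58.280 + 18.50) − 23.87 = 52.910 Gt C/yr.
Box D: F(D→E) = (52.910 + 16.73) − 21.24 = 48.400 Gt C/yr.
Box E: F(E→F) = (48.400 + 32.38) − 18.92 = 61.860 Gt C/yr.
Box F throughput = its input = 61.860 Gt C/yr; τ = 1158 / 61.860 = 18.72 yr.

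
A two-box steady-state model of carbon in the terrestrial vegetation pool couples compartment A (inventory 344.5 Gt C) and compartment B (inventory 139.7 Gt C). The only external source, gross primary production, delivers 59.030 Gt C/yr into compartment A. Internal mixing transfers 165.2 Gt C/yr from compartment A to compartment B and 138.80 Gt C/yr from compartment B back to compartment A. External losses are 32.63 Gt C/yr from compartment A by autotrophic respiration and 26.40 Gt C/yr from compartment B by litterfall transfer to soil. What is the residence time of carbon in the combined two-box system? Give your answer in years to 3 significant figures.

For the system as a whole, the A↔B exchange is internal and contributes nothing to the throughput; only the external sinks remove mass.
M_total = 344.5 + 139.7 = 484.20 Gt C.
ΣF_external_out = 32.63 + 26.40 = 59.030 Gt C/yr.
τ = M_total / ΣF_ext = 484.20 / 59.030 = 8.203 yr.

8.20 yr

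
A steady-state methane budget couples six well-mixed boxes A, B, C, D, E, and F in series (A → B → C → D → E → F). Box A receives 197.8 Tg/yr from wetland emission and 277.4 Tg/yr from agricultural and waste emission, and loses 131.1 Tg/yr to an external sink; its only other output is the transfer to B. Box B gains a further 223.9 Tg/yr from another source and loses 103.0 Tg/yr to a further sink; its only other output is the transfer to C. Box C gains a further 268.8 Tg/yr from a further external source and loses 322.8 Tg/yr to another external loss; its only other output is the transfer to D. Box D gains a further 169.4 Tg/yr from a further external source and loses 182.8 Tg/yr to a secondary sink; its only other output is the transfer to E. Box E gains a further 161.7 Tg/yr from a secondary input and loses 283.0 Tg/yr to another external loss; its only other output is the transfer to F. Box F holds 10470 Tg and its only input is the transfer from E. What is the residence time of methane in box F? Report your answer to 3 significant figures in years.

37.9 yr

Box A: F(A→B) = (197.8 + 277.4) − 131.1 = 344.10 Tg/yr.
Box B: F(B→C) = (344.10 + 223.9) − 103.0 = 465.00 Tg/yr.
Box C: F(C→D) = (465.00 + 268.8) − 322.8 = 411.00 Tg/yr.
Box D: F(D→E) = (411.00 + 169.4) − 182.8 = 397.60 Tg/yr.
Box E: F(E→F) = (397.60 + 161.7) − 283.0 = 276.30 Tg/yr.
Box F throughput = its input = 276.30 Tg/yr; τ = 10470 / 276.30 = 37.89 yr.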